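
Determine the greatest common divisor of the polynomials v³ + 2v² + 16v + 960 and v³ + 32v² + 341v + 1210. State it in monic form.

By polynomial division,
  v³ + 2v² + 16v + 960 = (v³ + 32v² + 341v + 1210) + (-30v² - 325v - 250)
  v³ + 32v² + 341v + 1210 = (-(1/30)v - 127/180)(-30v² - 325v - 250) + ((3721/36)v + 18605/18)
  -30v² - 325v - 250 = (-(1080/3721)v - 900/3721)((3721/36)v + 18605/18) + (0)
Last nonzero remainder: (3721/36)v + 18605/18. Dividing through by 3721/36 gives the monic gcd v + 10.

v + 10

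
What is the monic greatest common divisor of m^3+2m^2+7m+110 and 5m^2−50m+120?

1

Repeated division with remainder:
  m^3+2m^2+7m+110 = ((1/5)m+12/5)(5m^2−50m+120) + (103m−178)
  5m^2−50m+120 = ((5/103)m−4260/10609)(103m−178) + (514800/10609)
  103m−178 = ((1092727/514800)m−944201/257400)(514800/10609) + (0)
The last nonzero remainder is the constant 514800/10609, so the polynomials are coprime and gcd = 1.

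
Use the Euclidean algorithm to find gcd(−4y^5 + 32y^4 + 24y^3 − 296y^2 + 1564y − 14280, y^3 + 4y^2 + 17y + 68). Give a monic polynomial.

Apply the Euclidean algorithm:
  −4y^5 + 32y^4 + 24y^3 − 296y^2 + 1564y − 14280 = (−4y^2 + 48y − 100)(y^3 + 4y^2 + 17y + 68) + (−440y^2 − 7480)
  y^3 + 4y^2 + 17y + 68 = (−(1/440)y − 1/110)(−440y^2 − 7480) + (0)
Last nonzero remainder: −440y^2 − 7480. Dividing through by −440 gives the monic gcd y^2 + 17.

y^2 + 17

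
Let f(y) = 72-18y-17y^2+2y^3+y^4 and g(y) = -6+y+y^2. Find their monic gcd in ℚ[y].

-6+y+y^2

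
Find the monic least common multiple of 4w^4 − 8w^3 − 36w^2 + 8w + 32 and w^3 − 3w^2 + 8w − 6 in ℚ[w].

w^6 − 4w^5 + w^4 + 8w^3 − 50w^2 − 4w + 48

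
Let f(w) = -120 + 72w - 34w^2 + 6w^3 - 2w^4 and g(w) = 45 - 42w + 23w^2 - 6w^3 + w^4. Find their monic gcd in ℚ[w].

5 - 3w + w^2

By polynomial division,
  -2w^4 + 6w^3 - 34w^2 + 72w - 120 = (-2)(w^4 - 6w^3 + 23w^2 - 42w + 45) + (-6w^3 + 12w^2 - 12w - 30)
  w^4 - 6w^3 + 23w^2 - 42w + 45 = (-(1/6)w + 2/3)(-6w^3 + 12w^2 - 12w - 30) + (13w^2 - 39w + 65)
  -6w^3 + 12w^2 - 12w - 30 = (-(6/13)w - 6/13)(13w^2 - 39w + 65) + (0)
Last nonzero remainder: 13w^2 - 39w + 65. Dividing through by 13 gives the monic gcd w^2 - 3w + 5.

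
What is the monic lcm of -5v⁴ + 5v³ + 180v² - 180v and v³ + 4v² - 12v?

v⁵ - 3v⁴ - 34v³ + 108v² - 72v

Euclidean algorithm in ℚ[v]:
  -5v⁴ + 5v³ + 180v² - 180v = (-5v + 25)(v³ + 4v² - 12v) + (20v² + 120v)
  v³ + 4v² - 12v = ((1/20)v - 1/10)(20v² + 120v) + (0)
Last nonzero remainder: 20v² + 120v. Dividing through by 20 gives the monic gcd v² + 6v.
Then lcm(f, g) = f·g / gcd(f, g); expanding and making the result monic gives the answer.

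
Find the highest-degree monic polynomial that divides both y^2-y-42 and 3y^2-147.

Euclidean algorithm in ℚ[y]:
  y^2-y-42 = (1/3)(3y^2-147) + (-y+7)
  3y^2-147 = (-3y-21)(-y+7) + (0)
Last nonzero remainder: -y+7. Dividing through by -1 gives the monic gcd y-7.

y-7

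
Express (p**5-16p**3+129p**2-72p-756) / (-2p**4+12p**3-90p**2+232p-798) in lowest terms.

(-p**3-5p**2+12p+36)/(2p**2-2p+38)

Apply the Euclidean algorithm:
  p**5-16p**3+129p**2-72p-756 = (-(1/2)p-3)(-2p**4+12p**3-90p**2+232p-798) + (-25p**3-25p**2+225p-3150)
  -2p**4+12p**3-90p**2+232p-798 = ((2/25)p-14/25)(-25p**3-25p**2+225p-3150) + (-122p**2+610p-2562)
  -25p**3-25p**2+225p-3150 = ((25/122)p+75/61)(-122p**2+610p-2562) + (0)
Last nonzero remainder: -122p**2+610p-2562. Dividing through by -122 gives the monic gcd p**2-5p+21.
Cancel p**2-5p+21 from numerator and denominator to get the reduced form.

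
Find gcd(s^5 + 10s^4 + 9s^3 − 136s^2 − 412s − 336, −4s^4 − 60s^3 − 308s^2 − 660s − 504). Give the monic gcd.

s^3 + 12s^2 + 41s + 42

By polynomial division,
  s^5 + 10s^4 + 9s^3 − 136s^2 − 412s − 336 = (−(1/4)s + 5/4)(−4s^4 − 60s^3 − 308s^2 − 660s − 504) + (7s^3 + 84s^2 + 287s + 294)
  −4s^4 − 60s^3 − 308s^2 − 660s − 504 = (−(4/7)s − 12/7)(7s^3 + 84s^2 + 287s + 294) + (0)
Last nonzero remainder: 7s^3 + 84s^2 + 287s + 294. Dividing through by 7 gives the monic gcd s^3 + 12s^2 + 41s + 42.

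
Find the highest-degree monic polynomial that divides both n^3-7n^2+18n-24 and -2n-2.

Apply the Euclidean algorithm:
  n^3-7n^2+18n-24 = (-(1/2)n^2+4n-13)(-2n-2) + (-50)
  -2n-2 = ((1/25)n+1/25)(-50) + (0)
The last nonzero remainder is the constant -50, so the polynomials are coprime and gcd = 1.

1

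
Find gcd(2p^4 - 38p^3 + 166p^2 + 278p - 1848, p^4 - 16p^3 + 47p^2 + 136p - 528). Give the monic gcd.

p^3 - 12p^2 - p + 132

Apply the Euclidean algorithm:
  2p^4 - 38p^3 + 166p^2 + 278p - 1848 = (2)(p^4 - 16p^3 + 47p^2 + 136p - 528) + (-6p^3 + 72p^2 + 6p - 792)
  p^4 - 16p^3 + 47p^2 + 136p - 528 = (-(1/6)p + 2/3)(-6p^3 + 72p^2 + 6p - 792) + (0)
Last nonzero remainder: -6p^3 + 72p^2 + 6p - 792. Dividing through by -6 gives the monic gcd p^3 - 12p^2 - p + 132.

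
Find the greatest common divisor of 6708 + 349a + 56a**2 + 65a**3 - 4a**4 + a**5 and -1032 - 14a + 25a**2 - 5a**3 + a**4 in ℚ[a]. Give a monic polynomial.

172 + 31a + a**2 + a**3

By polynomial division,
  a**5 - 4a**4 + 65a**3 + 56a**2 + 349a + 6708 = (a + 1)(a**4 - 5a**3 + 25a**2 - 14a - 1032) + (45a**3 + 45a**2 + 1395a + 7740)
  a**4 - 5a**3 + 25a**2 - 14a - 1032 = ((1/45)a - 2/15)(45a**3 + 45a**2 + 1395a + 7740) + (0)
Last nonzero remainder: 45a**3 + 45a**2 + 1395a + 7740. Dividing through by 45 gives the monic gcd a**3 + a**2 + 31a + 172.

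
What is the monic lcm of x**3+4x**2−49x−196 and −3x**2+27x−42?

Repeated division with remainder:
  x**3+4x**2−49x−196 = (−(1/3)x−13/3)(−3x**2+27x−42) + (54x−378)
  −3x**2+27x−42 = (−(1/18)x+1/9)(54x−378) + (0)
Last nonzero remainder: 54x−378. Dividing through by 54 gives the monic gcd x−7.
Then lcm(f, g) = f·g / gcd(f, g); expanding and making the result monic gives the answer.

x**4+2x**3−57x**2−98x+392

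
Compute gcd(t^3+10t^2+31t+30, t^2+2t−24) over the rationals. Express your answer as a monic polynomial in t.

1

Apply the Euclidean algorithm:
  t^3+10t^2+31t+30 = (t+8)(t^2+2t−24) + (39t+222)
  t^2+2t−24 = ((1/39)t−16/169)(39t+222) + (−504/169)
  39t+222 = (−(2197/168)t−6253/84)(−504/169) + (0)
The last nonzero remainder is the constant −504/169, so the polynomials are coprime and gcd = 1.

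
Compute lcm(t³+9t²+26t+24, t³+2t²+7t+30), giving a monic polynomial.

t⁵+8t⁴+27t³+88t²+236t+240

Euclidean algorithm in ℚ[t]:
  t³+9t²+26t+24 = (t³+2t²+7t+30) + (7t²+19t-6)
  t³+2t²+7t+30 = ((1/7)t-5/49)(7t²+19t-6) + ((480/49)t+1440/49)
  7t²+19t-6 = ((343/480)t-49/240)((480/49)t+1440/49) + (0)
Last nonzero remainder: (480/49)t+1440/49. Dividing through by 480/49 gives the monic gcd t+3.
Then lcm(f, g) = f·g / gcd(f, g); expanding and making the result monic gives the answer.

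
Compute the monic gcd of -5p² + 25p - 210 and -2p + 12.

1

Repeated division with remainder:
  -5p² + 25p - 210 = ((5/2)p + 5/2)(-2p + 12) + (-240)
  -2p + 12 = ((1/120)p - 1/20)(-240) + (0)
The last nonzero remainder is the constant -240, so the polynomials are coprime and gcd = 1.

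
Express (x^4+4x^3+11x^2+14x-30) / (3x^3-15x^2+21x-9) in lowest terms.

(x^3+5x^2+16x+30)/(3x^2-12x+9)

Repeated division with remainder:
  x^4+4x^3+11x^2+14x-30 = ((1/3)x+3)(3x^3-15x^2+21x-9) + (49x^2-46x-3)
  3x^3-15x^2+21x-9 = ((3/49)x-597/2401)(49x^2-46x-3) + ((23400/2401)x-23400/2401)
  49x^2-46x-3 = ((117649/23400)x+2401/7800)((23400/2401)x-23400/2401) + (0)
Last nonzero remainder: (23400/2401)x-23400/2401. Dividing through by 23400/2401 gives the monic gcd x-1.
Cancel x-1 from numerator and denominator to get the reduced form.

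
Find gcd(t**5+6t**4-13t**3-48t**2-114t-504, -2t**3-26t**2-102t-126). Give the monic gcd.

By polynomial division,
  t**5+6t**4-13t**3-48t**2-114t-504 = (-(1/2)t**2+(7/2)t-27/2)(-2t**3-26t**2-102t-126) + (-105t**2-1050t-2205)
  -2t**3-26t**2-102t-126 = ((2/105)t+2/35)(-105t**2-1050t-2205) + (0)
Last nonzero remainder: -105t**2-1050t-2205. Dividing through by -105 gives the monic gcd t**2+10t+21.

t**2+10t+21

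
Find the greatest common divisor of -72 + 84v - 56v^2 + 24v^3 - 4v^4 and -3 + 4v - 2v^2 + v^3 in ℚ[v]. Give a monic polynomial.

3 - v + v^2

Euclidean algorithm in ℚ[v]:
  -4v^4 + 24v^3 - 56v^2 + 84v - 72 = (-4v + 16)(v^3 - 2v^2 + 4v - 3) + (-8v^2 + 8v - 24)
  v^3 - 2v^2 + 4v - 3 = (-(1/8)v + 1/8)(-8v^2 + 8v - 24) + (0)
Last nonzero remainder: -8v^2 + 8v - 24. Dividing through by -8 gives the monic gcd v^2 - v + 3.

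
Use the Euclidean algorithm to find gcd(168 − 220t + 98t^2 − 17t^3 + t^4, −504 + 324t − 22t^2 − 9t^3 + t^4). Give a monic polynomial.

−84 + 68t − 15t^2 + t^3

By polynomial division,
  t^4 − 17t^3 + 98t^2 − 220t + 168 = (t^4 − 9t^3 − 22t^2 + 324t − 504) + (−8t^3 + 120t^2 − 544t + 672)
  t^4 − 9t^3 − 22t^2 + 324t − 504 = (−(1/8)t − 3/4)(−8t^3 + 120t^2 − 544t + 672) + (0)
Last nonzero remainder: −8t^3 + 120t^2 − 544t + 672. Dividing through by −8 gives the monic gcd t^3 − 15t^2 + 68t − 84.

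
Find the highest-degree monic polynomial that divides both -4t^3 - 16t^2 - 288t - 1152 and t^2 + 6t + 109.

Repeated division with remainder:
  -4t^3 - 16t^2 - 288t - 1152 = (-4t + 8)(t^2 + 6t + 109) + (100t - 2024)
  t^2 + 6t + 109 = ((1/100)t + 164/625)(100t - 2024) + (400061/625)
  100t - 2024 = ((62500/400061)t - 1265000/400061)(400061/625) + (0)
The last nonzero remainder is the constant 400061/625, so the polynomials are coprime and gcd = 1.

1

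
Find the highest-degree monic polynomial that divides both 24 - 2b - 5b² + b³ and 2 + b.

Apply the Euclidean algorithm:
  b³ - 5b² - 2b + 24 = (b² - 7b + 12)(b + 2) + (0)
The last nonzero remainder b + 2 is already monic.

2 + b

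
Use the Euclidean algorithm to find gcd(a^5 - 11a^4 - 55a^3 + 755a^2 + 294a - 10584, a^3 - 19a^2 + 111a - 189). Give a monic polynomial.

a^2 - 16a + 63

Euclidean algorithm in ℚ[a]:
  a^5 - 11a^4 - 55a^3 + 755a^2 + 294a - 10584 = (a^2 + 8a - 14)(a^3 - 19a^2 + 111a - 189) + (-210a^2 + 3360a - 13230)
  a^3 - 19a^2 + 111a - 189 = (-(1/210)a + 1/70)(-210a^2 + 3360a - 13230) + (0)
Last nonzero remainder: -210a^2 + 3360a - 13230. Dividing through by -210 gives the monic gcd a^2 - 16a + 63.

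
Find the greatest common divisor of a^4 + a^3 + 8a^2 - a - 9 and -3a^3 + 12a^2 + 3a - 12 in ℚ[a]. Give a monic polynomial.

Repeated division with remainder:
  a^4 + a^3 + 8a^2 - a - 9 = (-(1/3)a - 5/3)(-3a^3 + 12a^2 + 3a - 12) + (29a^2 - 29)
  -3a^3 + 12a^2 + 3a - 12 = (-(3/29)a + 12/29)(29a^2 - 29) + (0)
Last nonzero remainder: 29a^2 - 29. Dividing through by 29 gives the monic gcd a^2 - 1.

a^2 - 1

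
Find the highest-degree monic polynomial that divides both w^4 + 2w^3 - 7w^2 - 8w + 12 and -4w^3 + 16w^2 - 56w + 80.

Euclidean algorithm in ℚ[w]:
  w^4 + 2w^3 - 7w^2 - 8w + 12 = (-(1/4)w - 3/2)(-4w^3 + 16w^2 - 56w + 80) + (3w^2 - 72w + 132)
  -4w^3 + 16w^2 - 56w + 80 = (-(4/3)w - 80/3)(3w^2 - 72w + 132) + (-1800w + 3600)
  3w^2 - 72w + 132 = (-(1/600)w + 11/300)(-1800w + 3600) + (0)
Last nonzero remainder: -1800w + 3600. Dividing through by -1800 gives the monic gcd w - 2.

w - 2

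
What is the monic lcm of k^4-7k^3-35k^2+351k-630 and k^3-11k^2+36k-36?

Repeated division with remainder:
  k^4-7k^3-35k^2+351k-630 = (k+4)(k^3-11k^2+36k-36) + (-27k^2+243k-486)
  k^3-11k^2+36k-36 = (-(1/27)k+2/27)(-27k^2+243k-486) + (0)
Last nonzero remainder: -27k^2+243k-486. Dividing through by -27 gives the monic gcd k^2-9k+18.
Then lcm(f, g) = f·g / gcd(f, g); expanding and making the result monic gives the answer.

k^5-9k^4-21k^3+421k^2-1332k+1260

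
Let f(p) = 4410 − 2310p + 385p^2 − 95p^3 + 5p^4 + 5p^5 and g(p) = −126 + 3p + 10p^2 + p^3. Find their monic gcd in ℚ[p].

−21 + 4p + p^2

Apply the Euclidean algorithm:
  5p^5 + 5p^4 − 95p^3 + 385p^2 − 2310p + 4410 = (5p^2 − 45p + 340)(p^3 + 10p^2 + 3p − 126) + (−2250p^2 − 9000p + 47250)
  p^3 + 10p^2 + 3p − 126 = (−(1/2250)p − 1/375)(−2250p^2 − 9000p + 47250) + (0)
Last nonzero remainder: −2250p^2 − 9000p + 47250. Dividing through by −2250 gives the monic gcd p^2 + 4p − 21.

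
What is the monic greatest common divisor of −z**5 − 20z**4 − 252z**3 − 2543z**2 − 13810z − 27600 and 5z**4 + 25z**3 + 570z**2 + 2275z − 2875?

z**3 + 6z**2 + 120z + 575

By polynomial division,
  −z**5 − 20z**4 − 252z**3 − 2543z**2 − 13810z − 27600 = (−(1/5)z − 3)(5z**4 + 25z**3 + 570z**2 + 2275z − 2875) + (−63z**3 − 378z**2 − 7560z − 36225)
  5z**4 + 25z**3 + 570z**2 + 2275z − 2875 = (−(5/63)z + 5/63)(−63z**3 − 378z**2 − 7560z − 36225) + (0)
Last nonzero remainder: −63z**3 − 378z**2 − 7560z − 36225. Dividing through by −63 gives the monic gcd z**3 + 6z**2 + 120z + 575.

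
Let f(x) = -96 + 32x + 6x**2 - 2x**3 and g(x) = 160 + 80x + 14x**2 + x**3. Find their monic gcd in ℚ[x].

Apply the Euclidean algorithm:
  -2x**3 + 6x**2 + 32x - 96 = (-2)(x**3 + 14x**2 + 80x + 160) + (34x**2 + 192x + 224)
  x**3 + 14x**2 + 80x + 160 = ((1/34)x + 71/289)(34x**2 + 192x + 224) + ((7584/289)x + 30336/289)
  34x**2 + 192x + 224 = ((4913/3792)x + 2023/948)((7584/289)x + 30336/289) + (0)
Last nonzero remainder: (7584/289)x + 30336/289. Dividing through by 7584/289 gives the monic gcd x + 4.

4 + x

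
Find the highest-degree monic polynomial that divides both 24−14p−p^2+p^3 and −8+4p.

−2+p

Apply the Euclidean algorithm:
  p^3−p^2−14p+24 = ((1/4)p^2+(1/4)p−3)(4p−8) + (0)
Last nonzero remainder: 4p−8. Dividing through by 4 gives the monic gcd p−2.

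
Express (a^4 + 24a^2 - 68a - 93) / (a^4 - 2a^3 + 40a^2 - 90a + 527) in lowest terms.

(a^2 - 2a - 3)/(a^2 - 4a + 17)

Repeated division with remainder:
  a^4 + 24a^2 - 68a - 93 = (a^4 - 2a^3 + 40a^2 - 90a + 527) + (2a^3 - 16a^2 + 22a - 620)
  a^4 - 2a^3 + 40a^2 - 90a + 527 = ((1/2)a + 3)(2a^3 - 16a^2 + 22a - 620) + (77a^2 + 154a + 2387)
  2a^3 - 16a^2 + 22a - 620 = ((2/77)a - 20/77)(77a^2 + 154a + 2387) + (0)
Last nonzero remainder: 77a^2 + 154a + 2387. Dividing through by 77 gives the monic gcd a^2 + 2a + 31.
Cancel a^2 + 2a + 31 from numerator and denominator to get the reduced form.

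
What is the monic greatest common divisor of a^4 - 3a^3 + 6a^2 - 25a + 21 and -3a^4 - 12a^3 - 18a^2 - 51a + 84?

a^3 + 6a - 7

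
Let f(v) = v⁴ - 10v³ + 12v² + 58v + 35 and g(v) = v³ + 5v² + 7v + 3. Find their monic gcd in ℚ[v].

v² + 2v + 1

Euclidean algorithm in ℚ[v]:
  v⁴ - 10v³ + 12v² + 58v + 35 = (v - 15)(v³ + 5v² + 7v + 3) + (80v² + 160v + 80)
  v³ + 5v² + 7v + 3 = ((1/80)v + 3/80)(80v² + 160v + 80) + (0)
Last nonzero remainder: 80v² + 160v + 80. Dividing through by 80 gives the monic gcd v² + 2v + 1.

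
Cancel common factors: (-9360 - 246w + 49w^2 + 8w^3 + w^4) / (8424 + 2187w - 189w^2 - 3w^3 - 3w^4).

By polynomial division,
  w^4 + 8w^3 + 49w^2 - 246w - 9360 = (-1/3)(-3w^4 - 3w^3 - 189w^2 + 2187w + 8424) + (7w^3 - 14w^2 + 483w - 6552)
  -3w^4 - 3w^3 - 189w^2 + 2187w + 8424 = (-(3/7)w - 9/7)(7w^3 - 14w^2 + 483w - 6552) + (0)
Last nonzero remainder: 7w^3 - 14w^2 + 483w - 6552. Dividing through by 7 gives the monic gcd w^3 - 2w^2 + 69w - 936.
Cancel w^3 - 2w^2 + 69w - 936 from numerator and denominator to get the reduced form.

(-10 - w)/(9 + 3w)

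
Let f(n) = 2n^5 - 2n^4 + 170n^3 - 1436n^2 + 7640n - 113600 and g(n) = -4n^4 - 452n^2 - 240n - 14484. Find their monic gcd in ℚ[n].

Euclidean algorithm in ℚ[n]:
  2n^5 - 2n^4 + 170n^3 - 1436n^2 + 7640n - 113600 = (-(1/2)n + 1/2)(-4n^4 - 452n^2 - 240n - 14484) + (-56n^3 - 1330n^2 + 518n - 106358)
  -4n^4 - 452n^2 - 240n - 14484 = ((1/14)n - 95/56)(-56n^3 - 1330n^2 + 518n - 106358) + (-(10981/4)n^2 + (32943/4)n - 779651/4)
  -56n^3 - 1330n^2 + 518n - 106358 = ((224/10981)n + 5992/10981)(-(10981/4)n^2 + (32943/4)n - 779651/4) + (0)
Last nonzero remainder: -(10981/4)n^2 + (32943/4)n - 779651/4. Dividing through by -10981/4 gives the monic gcd n^2 - 3n + 71.

n^2 - 3n + 71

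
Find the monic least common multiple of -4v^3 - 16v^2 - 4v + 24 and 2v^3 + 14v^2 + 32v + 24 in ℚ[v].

Repeated division with remainder:
  -4v^3 - 16v^2 - 4v + 24 = (-2)(2v^3 + 14v^2 + 32v + 24) + (12v^2 + 60v + 72)
  2v^3 + 14v^2 + 32v + 24 = ((1/6)v + 1/3)(12v^2 + 60v + 72) + (0)
Last nonzero remainder: 12v^2 + 60v + 72. Dividing through by 12 gives the monic gcd v^2 + 5v + 6.
Then lcm(f, g) = f·g / gcd(f, g); expanding and making the result monic gives the answer.

v^4 + 6v^3 + 9v^2 - 4v - 12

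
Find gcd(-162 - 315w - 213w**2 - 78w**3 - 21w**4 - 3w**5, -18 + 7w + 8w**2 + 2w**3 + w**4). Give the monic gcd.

18 + 11w + 3w**2 + w**3

Repeated division with remainder:
  -3w**5 - 21w**4 - 78w**3 - 213w**2 - 315w - 162 = (-3w - 15)(w**4 + 2w**3 + 8w**2 + 7w - 18) + (-24w**3 - 72w**2 - 264w - 432)
  w**4 + 2w**3 + 8w**2 + 7w - 18 = (-(1/24)w + 1/24)(-24w**3 - 72w**2 - 264w - 432) + (0)
Last nonzero remainder: -24w**3 - 72w**2 - 264w - 432. Dividing through by -24 gives the monic gcd w**3 + 3w**2 + 11w + 18.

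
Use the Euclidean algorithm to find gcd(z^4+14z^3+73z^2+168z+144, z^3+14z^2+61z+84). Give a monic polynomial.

z^2+7z+12

By polynomial division,
  z^4+14z^3+73z^2+168z+144 = (z)(z^3+14z^2+61z+84) + (12z^2+84z+144)
  z^3+14z^2+61z+84 = ((1/12)z+7/12)(12z^2+84z+144) + (0)
Last nonzero remainder: 12z^2+84z+144. Dividing through by 12 gives the monic gcd z^2+7z+12.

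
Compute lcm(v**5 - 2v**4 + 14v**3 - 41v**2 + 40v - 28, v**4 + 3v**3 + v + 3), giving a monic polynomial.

v**7 + 2v**6 + 9v**5 + 9v**4 - 82v**3 + 9v**2 + 8v - 84

Repeated division with remainder:
  v**5 - 2v**4 + 14v**3 - 41v**2 + 40v - 28 = (v - 5)(v**4 + 3v**3 + v + 3) + (29v**3 - 42v**2 + 42v - 13)
  v**4 + 3v**3 + v + 3 = ((1/29)v + 129/841)(29v**3 - 42v**2 + 42v - 13) + ((4200/841)v**2 - (4200/841)v + 4200/841)
  29v**3 - 42v**2 + 42v - 13 = ((24389/4200)v - 10933/4200)((4200/841)v**2 - (4200/841)v + 4200/841) + (0)
Last nonzero remainder: (4200/841)v**2 - (4200/841)v + 4200/841. Dividing through by 4200/841 gives the monic gcd v**2 - v + 1.
Then lcm(f, g) = f·g / gcd(f, g); expanding and making the result monic gives the answer.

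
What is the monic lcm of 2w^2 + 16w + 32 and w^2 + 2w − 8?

w^3 + 6w^2 − 32

Apply the Euclidean algorithm:
  2w^2 + 16w + 32 = (2)(w^2 + 2w − 8) + (12w + 48)
  w^2 + 2w − 8 = ((1/12)w − 1/6)(12w + 48) + (0)
Last nonzero remainder: 12w + 48. Dividing through by 12 gives the monic gcd w + 4.
Then lcm(f, g) = f·g / gcd(f, g); expanding and making the result monic gives the answer.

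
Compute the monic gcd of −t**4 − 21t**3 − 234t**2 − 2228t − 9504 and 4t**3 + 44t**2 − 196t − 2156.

t + 11

Euclidean algorithm in ℚ[t]:
  −t**4 − 21t**3 − 234t**2 − 2228t − 9504 = (−(1/4)t − 5/2)(4t**3 + 44t**2 − 196t − 2156) + (−173t**2 − 3257t − 14894)
  4t**3 + 44t**2 − 196t − 2156 = (−(4/173)t + 5416/29929)(−173t**2 − 3257t − 14894) + ((1467180/29929)t + 16138980/29929)
  −173t**2 − 3257t − 14894 = (−(5177717/1467180)t − 20261933/733590)((1467180/29929)t + 16138980/29929) + (0)
Last nonzero remainder: (1467180/29929)t + 16138980/29929. Dividing through by 1467180/29929 gives the monic gcd t + 11.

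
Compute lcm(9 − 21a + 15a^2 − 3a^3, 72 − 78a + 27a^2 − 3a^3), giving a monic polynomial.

Repeated division with remainder:
  −3a^3 + 15a^2 − 21a + 9 = (−3a^3 + 27a^2 − 78a + 72) + (−12a^2 + 57a − 63)
  −3a^3 + 27a^2 − 78a + 72 = ((1/4)a − 17/16)(−12a^2 + 57a − 63) + (−(27/16)a + 81/16)
  −12a^2 + 57a − 63 = ((64/9)a − 112/9)(−(27/16)a + 81/16) + (0)
Last nonzero remainder: −(27/16)a + 81/16. Dividing through by −27/16 gives the monic gcd a − 3.
Then lcm(f, g) = f·g / gcd(f, g); expanding and making the result monic gives the answer.

−24 + 74a − 85a^2 + 45a^3 − 11a^4 + a^5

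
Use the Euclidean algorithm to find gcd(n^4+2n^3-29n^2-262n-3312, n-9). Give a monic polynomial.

Apply the Euclidean algorithm:
  n^4+2n^3-29n^2-262n-3312 = (n^3+11n^2+70n+368)(n-9) + (0)
The last nonzero remainder n-9 is already monic.

n-9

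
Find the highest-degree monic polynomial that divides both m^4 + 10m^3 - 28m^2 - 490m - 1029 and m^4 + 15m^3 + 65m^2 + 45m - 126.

m^2 + 10m + 21

Repeated division with remainder:
  m^4 + 10m^3 - 28m^2 - 490m - 1029 = (m^4 + 15m^3 + 65m^2 + 45m - 126) + (-5m^3 - 93m^2 - 535m - 903)
  m^4 + 15m^3 + 65m^2 + 45m - 126 = (-(1/5)m + 18/25)(-5m^3 - 93m^2 - 535m - 903) + ((624/25)m^2 + (1248/5)m + 13104/25)
  -5m^3 - 93m^2 - 535m - 903 = (-(125/624)m - 1075/624)((624/25)m^2 + (1248/5)m + 13104/25) + (0)
Last nonzero remainder: (624/25)m^2 + (1248/5)m + 13104/25. Dividing through by 624/25 gives the monic gcd m^2 + 10m + 21.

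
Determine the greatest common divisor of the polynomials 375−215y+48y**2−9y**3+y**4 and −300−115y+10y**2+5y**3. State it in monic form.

−5+y

By polynomial division,
  y**4−9y**3+48y**2−215y+375 = ((1/5)y−11/5)(5y**3+10y**2−115y−300) + (93y**2−408y−285)
  5y**3+10y**2−115y−300 = ((5/93)y+330/961)(93y**2−408y−285) + ((38850/961)y−194250/961)
  93y**2−408y−285 = ((29791/12950)y+18259/12950)((38850/961)y−194250/961) + (0)
Last nonzero remainder: (38850/961)y−194250/961. Dividing through by 38850/961 gives the monic gcd y−5.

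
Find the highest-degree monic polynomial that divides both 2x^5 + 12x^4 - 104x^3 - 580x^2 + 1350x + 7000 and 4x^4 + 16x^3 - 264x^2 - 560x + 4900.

By polynomial division,
  2x^5 + 12x^4 - 104x^3 - 580x^2 + 1350x + 7000 = ((1/2)x + 1)(4x^4 + 16x^3 - 264x^2 - 560x + 4900) + (12x^3 - 36x^2 - 540x + 2100)
  4x^4 + 16x^3 - 264x^2 - 560x + 4900 = ((1/3)x + 7/3)(12x^3 - 36x^2 - 540x + 2100) + (0)
Last nonzero remainder: 12x^3 - 36x^2 - 540x + 2100. Dividing through by 12 gives the monic gcd x^3 - 3x^2 - 45x + 175.

x^3 - 3x^2 - 45x + 175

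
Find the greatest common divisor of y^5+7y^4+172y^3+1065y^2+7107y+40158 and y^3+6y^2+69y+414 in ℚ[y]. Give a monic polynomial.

y^3+6y^2+69y+414

Apply the Euclidean algorithm:
  y^5+7y^4+172y^3+1065y^2+7107y+40158 = (y^2+y+97)(y^3+6y^2+69y+414) + (0)
The last nonzero remainder y^3+6y^2+69y+414 is already monic.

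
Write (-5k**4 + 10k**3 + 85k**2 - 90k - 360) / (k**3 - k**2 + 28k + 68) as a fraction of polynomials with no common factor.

Euclidean algorithm in ℚ[k]:
  -5k**4 + 10k**3 + 85k**2 - 90k - 360 = (-5k + 5)(k**3 - k**2 + 28k + 68) + (230k**2 + 110k - 700)
  k**3 - k**2 + 28k + 68 = ((1/230)k - 17/2645)(230k**2 + 110k - 700) + ((16796/529)k + 33592/529)
  230k**2 + 110k - 700 = ((60835/8398)k - 92575/8398)((16796/529)k + 33592/529) + (0)
Last nonzero remainder: (16796/529)k + 33592/529. Dividing through by 16796/529 gives the monic gcd k + 2.
Cancel k + 2 from numerator and denominator to get the reduced form.

(-5k**3 + 20k**2 + 45k - 180)/(k**2 - 3k + 34)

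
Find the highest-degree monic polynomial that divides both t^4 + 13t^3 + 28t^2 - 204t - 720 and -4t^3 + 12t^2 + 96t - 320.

Apply the Euclidean algorithm:
  t^4 + 13t^3 + 28t^2 - 204t - 720 = (-(1/4)t - 4)(-4t^3 + 12t^2 + 96t - 320) + (100t^2 + 100t - 2000)
  -4t^3 + 12t^2 + 96t - 320 = (-(1/25)t + 4/25)(100t^2 + 100t - 2000) + (0)
Last nonzero remainder: 100t^2 + 100t - 2000. Dividing through by 100 gives the monic gcd t^2 + t - 20.

t^2 + t - 20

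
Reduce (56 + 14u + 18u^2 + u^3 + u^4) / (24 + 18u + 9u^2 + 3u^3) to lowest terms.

By polynomial division,
  u^4 + u^3 + 18u^2 + 14u + 56 = ((1/3)u - 2/3)(3u^3 + 9u^2 + 18u + 24) + (18u^2 + 18u + 72)
  3u^3 + 9u^2 + 18u + 24 = ((1/6)u + 1/3)(18u^2 + 18u + 72) + (0)
Last nonzero remainder: 18u^2 + 18u + 72. Dividing through by 18 gives the monic gcd u^2 + u + 4.
Cancel u^2 + u + 4 from numerator and denominator to get the reduced form.

(14 + u^2)/(6 + 3u)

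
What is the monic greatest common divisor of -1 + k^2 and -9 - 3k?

1

Repeated division with remainder:
  k^2 - 1 = (-(1/3)k + 1)(-3k - 9) + (8)
  -3k - 9 = (-(3/8)k - 9/8)(8) + (0)
The last nonzero remainder is the constant 8, so the polynomials are coprime and gcd = 1.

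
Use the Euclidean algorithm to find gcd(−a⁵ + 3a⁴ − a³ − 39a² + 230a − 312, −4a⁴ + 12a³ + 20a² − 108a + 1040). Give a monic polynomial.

a³ + 2a² + 5a + 52

Apply the Euclidean algorithm:
  −a⁵ + 3a⁴ − a³ − 39a² + 230a − 312 = ((1/4)a)(−4a⁴ + 12a³ + 20a² − 108a + 1040) + (−6a³ − 12a² − 30a − 312)
  −4a⁴ + 12a³ + 20a² − 108a + 1040 = ((2/3)a − 10/3)(−6a³ − 12a² − 30a − 312) + (0)
Last nonzero remainder: −6a³ − 12a² − 30a − 312. Dividing through by −6 gives the monic gcd a³ + 2a² + 5a + 52.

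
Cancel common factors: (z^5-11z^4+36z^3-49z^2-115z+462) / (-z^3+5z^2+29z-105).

(-z^3+z^2-5z-22)/(z+5)

Euclidean algorithm in ℚ[z]:
  z^5-11z^4+36z^3-49z^2-115z+462 = (-z^2+6z-35)(-z^3+5z^2+29z-105) + (-153z^2+1530z-3213)
  -z^3+5z^2+29z-105 = ((1/153)z+5/153)(-153z^2+1530z-3213) + (0)
Last nonzero remainder: -153z^2+1530z-3213. Dividing through by -153 gives the monic gcd z^2-10z+21.
Cancel z^2-10z+21 from numerator and denominator to get the reduced form.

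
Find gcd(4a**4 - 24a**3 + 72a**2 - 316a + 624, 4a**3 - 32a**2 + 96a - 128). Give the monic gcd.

a - 4

Apply the Euclidean algorithm:
  4a**4 - 24a**3 + 72a**2 - 316a + 624 = (a + 2)(4a**3 - 32a**2 + 96a - 128) + (40a**2 - 380a + 880)
  4a**3 - 32a**2 + 96a - 128 = ((1/10)a + 3/20)(40a**2 - 380a + 880) + (65a - 260)
  40a**2 - 380a + 880 = ((8/13)a - 44/13)(65a - 260) + (0)
Last nonzero remainder: 65a - 260. Dividing through by 65 gives the monic gcd a - 4.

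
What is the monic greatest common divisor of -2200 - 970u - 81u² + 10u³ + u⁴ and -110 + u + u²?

-110 + u + u²

Apply the Euclidean algorithm:
  u⁴ + 10u³ - 81u² - 970u - 2200 = (u² + 9u + 20)(u² + u - 110) + (0)
The last nonzero remainder u² + u - 110 is already monic.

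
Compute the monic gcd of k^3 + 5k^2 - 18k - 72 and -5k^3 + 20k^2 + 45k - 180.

Repeated division with remainder:
  k^3 + 5k^2 - 18k - 72 = (-1/5)(-5k^3 + 20k^2 + 45k - 180) + (9k^2 - 9k - 108)
  -5k^3 + 20k^2 + 45k - 180 = (-(5/9)k + 5/3)(9k^2 - 9k - 108) + (0)
Last nonzero remainder: 9k^2 - 9k - 108. Dividing through by 9 gives the monic gcd k^2 - k - 12.

k^2 - k - 12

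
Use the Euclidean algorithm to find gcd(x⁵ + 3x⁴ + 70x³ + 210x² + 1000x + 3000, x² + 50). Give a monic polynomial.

x² + 50

By polynomial division,
  x⁵ + 3x⁴ + 70x³ + 210x² + 1000x + 3000 = (x³ + 3x² + 20x + 60)(x² + 50) + (0)
The last nonzero remainder x² + 50 is already monic.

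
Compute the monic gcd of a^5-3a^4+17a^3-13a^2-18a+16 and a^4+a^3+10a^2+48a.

a^2-2a+16

By polynomial division,
  a^5-3a^4+17a^3-13a^2-18a+16 = (a-4)(a^4+a^3+10a^2+48a) + (11a^3-21a^2+174a+16)
  a^4+a^3+10a^2+48a = ((1/11)a+32/121)(11a^3-21a^2+174a+16) + (-(32/121)a^2+(64/121)a-512/121)
  11a^3-21a^2+174a+16 = (-(1331/32)a-121/32)(-(32/121)a^2+(64/121)a-512/121) + (0)
Last nonzero remainder: -(32/121)a^2+(64/121)a-512/121. Dividing through by -32/121 gives the monic gcd a^2-2a+16.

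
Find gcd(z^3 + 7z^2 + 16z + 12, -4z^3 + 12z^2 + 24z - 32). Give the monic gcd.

Repeated division with remainder:
  z^3 + 7z^2 + 16z + 12 = (-1/4)(-4z^3 + 12z^2 + 24z - 32) + (10z^2 + 22z + 4)
  -4z^3 + 12z^2 + 24z - 32 = (-(2/5)z + 52/25)(10z^2 + 22z + 4) + (-(504/25)z - 1008/25)
  10z^2 + 22z + 4 = (-(125/252)z - 25/252)(-(504/25)z - 1008/25) + (0)
Last nonzero remainder: -(504/25)z - 1008/25. Dividing through by -504/25 gives the monic gcd z + 2.

z + 2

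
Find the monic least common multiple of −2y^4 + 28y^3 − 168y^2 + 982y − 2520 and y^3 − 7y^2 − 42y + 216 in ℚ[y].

y^5 − 8y^4 + 13y^2 − 1686y + 7560

By polynomial division,
  −2y^4 + 28y^3 − 168y^2 + 982y − 2520 = (−2y + 14)(y^3 − 7y^2 − 42y + 216) + (−154y^2 + 2002y − 5544)
  y^3 − 7y^2 − 42y + 216 = (−(1/154)y − 3/77)(−154y^2 + 2002y − 5544) + (0)
Last nonzero remainder: −154y^2 + 2002y − 5544. Dividing through by −154 gives the monic gcd y^2 − 13y + 36.
Then lcm(f, g) = f·g / gcd(f, g); expanding and making the result monic gives the answer.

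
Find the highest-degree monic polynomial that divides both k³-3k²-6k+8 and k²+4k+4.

By polynomial division,
  k³-3k²-6k+8 = (k-7)(k²+4k+4) + (18k+36)
  k²+4k+4 = ((1/18)k+1/9)(18k+36) + (0)
Last nonzero remainder: 18k+36. Dividing through by 18 gives the monic gcd k+2.

k+2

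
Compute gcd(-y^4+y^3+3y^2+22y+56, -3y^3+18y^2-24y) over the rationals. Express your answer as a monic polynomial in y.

Repeated division with remainder:
  -y^4+y^3+3y^2+22y+56 = ((1/3)y+5/3)(-3y^3+18y^2-24y) + (-19y^2+62y+56)
  -3y^3+18y^2-24y = ((3/19)y-156/361)(-19y^2+62y+56) + (-(2184/361)y+8736/361)
  -19y^2+62y+56 = ((6859/2184)y+361/156)(-(2184/361)y+8736/361) + (0)
Last nonzero remainder: -(2184/361)y+8736/361. Dividing through by -2184/361 gives the monic gcd y-4.

y-4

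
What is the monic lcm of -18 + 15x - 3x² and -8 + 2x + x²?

24 - 14x - x² + x³

Repeated division with remainder:
  -3x² + 15x - 18 = (-3)(x² + 2x - 8) + (21x - 42)
  x² + 2x - 8 = ((1/21)x + 4/21)(21x - 42) + (0)
Last nonzero remainder: 21x - 42. Dividing through by 21 gives the monic gcd x - 2.
Then lcm(f, g) = f·g / gcd(f, g); expanding and making the result monic gives the answer.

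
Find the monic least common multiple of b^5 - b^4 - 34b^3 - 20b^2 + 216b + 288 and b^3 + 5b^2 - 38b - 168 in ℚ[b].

b^6 + 6b^5 - 41b^4 - 258b^3 + 76b^2 + 1800b + 2016

Apply the Euclidean algorithm:
  b^5 - b^4 - 34b^3 - 20b^2 + 216b + 288 = (b^2 - 6b + 34)(b^3 + 5b^2 - 38b - 168) + (-250b^2 + 500b + 6000)
  b^3 + 5b^2 - 38b - 168 = (-(1/250)b - 7/250)(-250b^2 + 500b + 6000) + (0)
Last nonzero remainder: -250b^2 + 500b + 6000. Dividing through by -250 gives the monic gcd b^2 - 2b - 24.
Then lcm(f, g) = f·g / gcd(f, g); expanding and making the result monic gives the answer.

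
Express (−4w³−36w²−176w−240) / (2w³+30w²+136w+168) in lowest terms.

(−2w²−14w−60)/(w²+13w+42)

By polynomial division,
  −4w³−36w²−176w−240 = (−2)(2w³+30w²+136w+168) + (24w²+96w+96)
  2w³+30w²+136w+168 = ((1/12)w+11/12)(24w²+96w+96) + (40w+80)
  24w²+96w+96 = ((3/5)w+6/5)(40w+80) + (0)
Last nonzero remainder: 40w+80. Dividing through by 40 gives the monic gcd w+2.
Cancel w+2 from numerator and denominator to get the reduced form.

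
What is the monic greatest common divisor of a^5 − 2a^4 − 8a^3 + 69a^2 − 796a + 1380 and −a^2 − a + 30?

By polynomial division,
  a^5 − 2a^4 − 8a^3 + 69a^2 − 796a + 1380 = (−a^3 + 3a^2 − 25a + 46)(−a^2 − a + 30) + (0)
Last nonzero remainder: −a^2 − a + 30. Dividing through by −1 gives the monic gcd a^2 + a − 30.

a^2 + a − 30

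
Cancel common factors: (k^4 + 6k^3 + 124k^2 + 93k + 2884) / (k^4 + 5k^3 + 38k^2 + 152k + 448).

Repeated division with remainder:
  k^4 + 6k^3 + 124k^2 + 93k + 2884 = (k^4 + 5k^3 + 38k^2 + 152k + 448) + (k^3 + 86k^2 - 59k + 2436)
  k^4 + 5k^3 + 38k^2 + 152k + 448 = (k - 81)(k^3 + 86k^2 - 59k + 2436) + (7063k^2 - 7063k + 197764)
  k^3 + 86k^2 - 59k + 2436 = ((1/7063)k + 87/7063)(7063k^2 - 7063k + 197764) + (0)
Last nonzero remainder: 7063k^2 - 7063k + 197764. Dividing through by 7063 gives the monic gcd k^2 - k + 28.
Cancel k^2 - k + 28 from numerator and denominator to get the reduced form.

(k^2 + 7k + 103)/(k^2 + 6k + 16)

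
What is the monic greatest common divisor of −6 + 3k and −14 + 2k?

Repeated division with remainder:
  3k − 6 = (3/2)(2k − 14) + (15)
  2k − 14 = ((2/15)k − 14/15)(15) + (0)
The last nonzero remainder is the constant 15, so the polynomials are coprime and gcd = 1.

1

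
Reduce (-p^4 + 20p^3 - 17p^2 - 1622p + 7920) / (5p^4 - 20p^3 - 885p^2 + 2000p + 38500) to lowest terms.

(-p^2 - p + 72)/(5p^2 + 85p + 350)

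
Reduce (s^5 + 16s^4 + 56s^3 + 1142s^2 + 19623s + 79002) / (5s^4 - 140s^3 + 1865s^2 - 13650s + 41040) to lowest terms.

(s^3 + 27s^2 + 239s + 693)/(5s^2 - 85s + 360)

Euclidean algorithm in ℚ[s]:
  s^5 + 16s^4 + 56s^3 + 1142s^2 + 19623s + 79002 = ((1/5)s + 44/5)(5s^4 - 140s^3 + 1865s^2 - 13650s + 41040) + (915s^3 - 12540s^2 + 131535s - 282150)
  5s^4 - 140s^3 + 1865s^2 - 13650s + 41040 = ((1/183)s - 872/11163)(915s^3 - 12540s^2 + 131535s - 282150) + ((620160/3721)s^2 - (6821760/3721)s + 70698240/3721)
  915s^3 - 12540s^2 + 131535s - 282150 = ((226981/41344)s - 613965/41344)((620160/3721)s^2 - (6821760/3721)s + 70698240/3721) + (0)
Last nonzero remainder: (620160/3721)s^2 - (6821760/3721)s + 70698240/3721. Dividing through by 620160/3721 gives the monic gcd s^2 - 11s + 114.
Cancel s^2 - 11s + 114 from numerator and denominator to get the reduced form.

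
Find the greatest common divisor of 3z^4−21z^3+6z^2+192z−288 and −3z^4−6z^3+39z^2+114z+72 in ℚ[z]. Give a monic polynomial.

Repeated division with remainder:
  3z^4−21z^3+6z^2+192z−288 = (−1)(−3z^4−6z^3+39z^2+114z+72) + (−27z^3+45z^2+306z−216)
  −3z^4−6z^3+39z^2+114z+72 = ((1/9)z+11/27)(−27z^3+45z^2+306z−216) + (−(40/3)z^2+(40/3)z+160)
  −27z^3+45z^2+306z−216 = ((81/40)z−27/20)(−(40/3)z^2+(40/3)z+160) + (0)
Last nonzero remainder: −(40/3)z^2+(40/3)z+160. Dividing through by −40/3 gives the monic gcd z^2−z−12.

z^2−z−12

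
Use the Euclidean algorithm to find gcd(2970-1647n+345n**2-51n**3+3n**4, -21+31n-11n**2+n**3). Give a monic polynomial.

-3+n

By polynomial division,
  3n**4-51n**3+345n**2-1647n+2970 = (3n-18)(n**3-11n**2+31n-21) + (54n**2-1026n+2592)
  n**3-11n**2+31n-21 = ((1/54)n+4/27)(54n**2-1026n+2592) + (135n-405)
  54n**2-1026n+2592 = ((2/5)n-32/5)(135n-405) + (0)
Last nonzero remainder: 135n-405. Dividing through by 135 gives the monic gcd n-3.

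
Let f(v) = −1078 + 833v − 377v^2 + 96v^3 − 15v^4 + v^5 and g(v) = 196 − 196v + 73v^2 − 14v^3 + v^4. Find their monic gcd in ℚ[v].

−98 + 49v − 12v^2 + v^3

By polynomial division,
  v^5 − 15v^4 + 96v^3 − 377v^2 + 833v − 1078 = (v − 1)(v^4 − 14v^3 + 73v^2 − 196v + 196) + (9v^3 − 108v^2 + 441v − 882)
  v^4 − 14v^3 + 73v^2 − 196v + 196 = ((1/9)v − 2/9)(9v^3 − 108v^2 + 441v − 882) + (0)
Last nonzero remainder: 9v^3 − 108v^2 + 441v − 882. Dividing through by 9 gives the monic gcd v^3 − 12v^2 + 49v − 98.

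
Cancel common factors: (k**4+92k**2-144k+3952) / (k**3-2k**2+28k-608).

Euclidean algorithm in ℚ[k]:
  k**4+92k**2-144k+3952 = (k+2)(k**3-2k**2+28k-608) + (68k**2+408k+5168)
  k**3-2k**2+28k-608 = ((1/68)k-2/17)(68k**2+408k+5168) + (0)
Last nonzero remainder: 68k**2+408k+5168. Dividing through by 68 gives the monic gcd k**2+6k+76.
Cancel k**2+6k+76 from numerator and denominator to get the reduced form.

(k**2-6k+52)/(k-8)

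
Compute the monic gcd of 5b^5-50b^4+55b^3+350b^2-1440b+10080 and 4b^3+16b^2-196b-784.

By polynomial division,
  5b^5-50b^4+55b^3+350b^2-1440b+10080 = ((5/4)b^2-(35/2)b+145)(4b^3+16b^2-196b-784) + (-4420b^2+13260b+123760)
  4b^3+16b^2-196b-784 = (-(1/1105)b-7/1105)(-4420b^2+13260b+123760) + (0)
Last nonzero remainder: -4420b^2+13260b+123760. Dividing through by -4420 gives the monic gcd b^2-3b-28.

b^2-3b-28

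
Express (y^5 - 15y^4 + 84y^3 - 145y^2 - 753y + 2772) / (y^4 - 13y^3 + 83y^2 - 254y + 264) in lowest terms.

(y^2 - 4y - 21)/(y - 2)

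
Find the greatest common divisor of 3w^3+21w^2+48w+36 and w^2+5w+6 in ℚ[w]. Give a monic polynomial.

Euclidean algorithm in ℚ[w]:
  3w^3+21w^2+48w+36 = (3w+6)(w^2+5w+6) + (0)
The last nonzero remainder w^2+5w+6 is already monic.

w^2+5w+6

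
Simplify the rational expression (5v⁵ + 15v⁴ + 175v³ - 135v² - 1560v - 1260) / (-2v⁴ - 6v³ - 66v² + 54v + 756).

(-5v² - 15v - 10)/(2v + 6)

Euclidean algorithm in ℚ[v]:
  5v⁵ + 15v⁴ + 175v³ - 135v² - 1560v - 1260 = (-(5/2)v)(-2v⁴ - 6v³ - 66v² + 54v + 756) + (10v³ + 330v - 1260)
  -2v⁴ - 6v³ - 66v² + 54v + 756 = (-(1/5)v - 3/5)(10v³ + 330v - 1260) + (0)
Last nonzero remainder: 10v³ + 330v - 1260. Dividing through by 10 gives the monic gcd v³ + 33v - 126.
Cancel v³ + 33v - 126 from numerator and denominator to get the reduced form.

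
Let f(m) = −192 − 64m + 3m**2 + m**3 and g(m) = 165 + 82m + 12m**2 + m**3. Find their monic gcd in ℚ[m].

3 + m

By polynomial division,
  m**3 + 3m**2 − 64m − 192 = (m**3 + 12m**2 + 82m + 165) + (−9m**2 − 146m − 357)
  m**3 + 12m**2 + 82m + 165 = (−(1/9)m + 38/81)(−9m**2 − 146m − 357) + ((8977/81)m + 8977/27)
  −9m**2 − 146m − 357 = (−(729/8977)m − 9639/8977)((8977/81)m + 8977/27) + (0)
Last nonzero remainder: (8977/81)m + 8977/27. Dividing through by 8977/81 gives the monic gcd m + 3.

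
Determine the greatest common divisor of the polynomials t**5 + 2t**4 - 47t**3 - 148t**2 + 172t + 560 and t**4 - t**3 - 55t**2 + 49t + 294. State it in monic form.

t**2 - 5t - 14

Euclidean algorithm in ℚ[t]:
  t**5 + 2t**4 - 47t**3 - 148t**2 + 172t + 560 = (t + 3)(t**4 - t**3 - 55t**2 + 49t + 294) + (11t**3 - 32t**2 - 269t - 322)
  t**4 - t**3 - 55t**2 + 49t + 294 = ((1/11)t + 21/121)(11t**3 - 32t**2 - 269t - 322) + (-(3024/121)t**2 + (15120/121)t + 42336/121)
  11t**3 - 32t**2 - 269t - 322 = (-(1331/3024)t - 2783/3024)(-(3024/121)t**2 + (15120/121)t + 42336/121) + (0)
Last nonzero remainder: -(3024/121)t**2 + (15120/121)t + 42336/121. Dividing through by -3024/121 gives the monic gcd t**2 - 5t - 14.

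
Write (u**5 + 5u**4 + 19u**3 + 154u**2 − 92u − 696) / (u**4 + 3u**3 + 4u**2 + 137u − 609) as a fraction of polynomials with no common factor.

(u**3 + 6u**2 − 4u − 24)/(u**2 + 4u − 21)

Repeated division with remainder:
  u**5 + 5u**4 + 19u**3 + 154u**2 − 92u − 696 = (u + 2)(u**4 + 3u**3 + 4u**2 + 137u − 609) + (9u**3 + 9u**2 + 243u + 522)
  u**4 + 3u**3 + 4u**2 + 137u − 609 = ((1/9)u + 2/9)(9u**3 + 9u**2 + 243u + 522) + (−25u**2 + 25u − 725)
  9u**3 + 9u**2 + 243u + 522 = (−(9/25)u − 18/25)(−25u**2 + 25u − 725) + (0)
Last nonzero remainder: −25u**2 + 25u − 725. Dividing through by −25 gives the monic gcd u**2 − u + 29.
Cancel u**2 − u + 29 from numerator and denominator to get the reduced form.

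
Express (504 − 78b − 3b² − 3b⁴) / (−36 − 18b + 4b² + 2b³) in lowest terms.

Apply the Euclidean algorithm:
  −3b⁴ − 3b² − 78b + 504 = (−(3/2)b + 3)(2b³ + 4b² − 18b − 36) + (−42b² − 78b + 612)
  2b³ + 4b² − 18b − 36 = (−(1/21)b − 1/147)(−42b² − 78b + 612) + ((520/49)b − 1560/49)
  −42b² − 78b + 612 = (−(1029/260)b − 2499/130)((520/49)b − 1560/49) + (0)
Last nonzero remainder: (520/49)b − 1560/49. Dividing through by 520/49 gives the monic gcd b − 3.
Cancel b − 3 from numerator and denominator to get the reduced form.

(−168 − 30b − 9b² − 3b³)/(12 + 10b + 2b²)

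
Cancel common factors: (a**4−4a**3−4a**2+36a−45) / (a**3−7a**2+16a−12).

Euclidean algorithm in ℚ[a]:
  a**4−4a**3−4a**2+36a−45 = (a+3)(a**3−7a**2+16a−12) + (a**2−9)
  a**3−7a**2+16a−12 = (a−7)(a**2−9) + (25a−75)
  a**2−9 = ((1/25)a+3/25)(25a−75) + (0)
Last nonzero remainder: 25a−75. Dividing through by 25 gives the monic gcd a−3.
Cancel a−3 from numerator and denominator to get the reduced form.

(a**3−a**2−7a+15)/(a**2−4a+4)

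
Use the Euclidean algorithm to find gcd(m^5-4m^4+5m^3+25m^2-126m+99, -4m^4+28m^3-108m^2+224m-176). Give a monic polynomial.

m^2-3m+11

Euclidean algorithm in ℚ[m]:
  m^5-4m^4+5m^3+25m^2-126m+99 = (-(1/4)m-3/4)(-4m^4+28m^3-108m^2+224m-176) + (-m^3-2m-33)
  -4m^4+28m^3-108m^2+224m-176 = (4m-28)(-m^3-2m-33) + (-100m^2+300m-1100)
  -m^3-2m-33 = ((1/100)m+3/100)(-100m^2+300m-1100) + (0)
Last nonzero remainder: -100m^2+300m-1100. Dividing through by -100 gives the monic gcd m^2-3m+11.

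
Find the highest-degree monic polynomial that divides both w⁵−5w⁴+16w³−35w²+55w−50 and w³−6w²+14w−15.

By polynomial division,
  w⁵−5w⁴+16w³−35w²+55w−50 = (w²+w+8)(w³−6w²+14w−15) + (14w²−42w+70)
  w³−6w²+14w−15 = ((1/14)w−3/14)(14w²−42w+70) + (0)
Last nonzero remainder: 14w²−42w+70. Dividing through by 14 gives the monic gcd w²−3w+5.

w²−3w+5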